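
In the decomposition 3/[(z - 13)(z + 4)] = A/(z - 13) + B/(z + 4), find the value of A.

Cover-up at z = 13: A = 3/(13 + 4) = 3/17


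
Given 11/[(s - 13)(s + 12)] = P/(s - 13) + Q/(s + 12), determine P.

Cover-up at s = 13: P = 11/(13 + 12) = 11/25


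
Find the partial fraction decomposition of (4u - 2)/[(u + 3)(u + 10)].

At u=-3: A = (4·(-3) - 2)/(-3 + 10) = -2. At u=-10: B = (4·(-10) - 2)/(-10 + 3) = 6
Result: -2/(u + 3) + 6/(u + 10)


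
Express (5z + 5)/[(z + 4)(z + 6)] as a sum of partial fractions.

At z=-4: A = (5·(-4) + 5)/(-4 + 6) = -15/2. At z=-6: B = (5·(-6) + 5)/(-6 + 4) = 25/2
Result: (-15/2)/(z + 4) + (25/2)/(z + 6)


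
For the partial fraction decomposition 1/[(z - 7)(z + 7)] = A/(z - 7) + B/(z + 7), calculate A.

Cover-up at z = 7: A = 1/(7 + 7) = 1/14


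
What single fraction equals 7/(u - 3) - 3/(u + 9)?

Common denominator (u - 3)(u + 9). Numerator: 7(u + 9) - 3(u - 3) = (7u + 63) - (3u - 9) = 4u + 72
Result: (4u + 72)/[(u - 3)(u + 9)]


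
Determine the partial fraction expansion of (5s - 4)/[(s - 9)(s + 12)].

At s=9: α = (5·9 - 4)/(9 + 12) = 41/21. At s=-12: β = (5·(-12) - 4)/(-12 - 9) = 64/21
Result: (41/21)/(s - 9) + (64/21)/(s + 12)


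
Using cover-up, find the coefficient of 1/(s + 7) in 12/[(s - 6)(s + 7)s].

Cover (s + 7), set s=-7: 12/[(-7 - 6)(-7 - 0)] = 12/91


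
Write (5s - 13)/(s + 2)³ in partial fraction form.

(5s - 13) = P(s + 2)² + Q(s + 2) + R. At s = -2: R = 5·(-2) - 13 = -23. Coefficients: P = 0, Q = 5
Result: 5/(s + 2)² - 23/(s + 2)³


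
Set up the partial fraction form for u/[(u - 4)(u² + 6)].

Linear + irreducible quadratic: A/(u - 4) + (Bu + C)/(u² + 6)


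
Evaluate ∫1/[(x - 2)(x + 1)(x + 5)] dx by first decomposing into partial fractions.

Cover-up: A = 1/21, B = -1/12, C = 1/28. Decomposition: (1/21)/(x - 2) - (1/12)/(x + 1) + (1/28)/(x + 5). Integrate each term: (1/21) ln|(x - 2)| - (1/12) ln|(x + 1)| + (1/28) ln|(x + 5)| + C


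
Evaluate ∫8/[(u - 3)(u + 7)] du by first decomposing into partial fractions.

Decompose: 8/[(u - 3)(u + 7)] = (4/5)/(u - 3) - (4/5)/(u + 7). Integrate each term: (4/5) ln|(u - 3)| - (4/5) ln|(u + 7)| + C


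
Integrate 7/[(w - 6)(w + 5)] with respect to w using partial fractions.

Decompose: 7/[(w - 6)(w + 5)] = (7/11)/(w - 6) - (7/11)/(w + 5). Integrate each term: (7/11) ln|(w - 6)| - (7/11) ln|(w + 5)| + C


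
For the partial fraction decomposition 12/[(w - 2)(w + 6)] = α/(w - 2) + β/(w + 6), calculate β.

Cover-up at w = -6: β = 12/(-6 - 2) = -12/8 = -3/2


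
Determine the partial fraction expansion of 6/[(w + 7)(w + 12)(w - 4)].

Using cover-up method: α = -6/55, β = 3/40, γ = 3/88
Result: (-6/55)/(w + 7) + (3/40)/(w + 12) + (3/88)/(w - 4)


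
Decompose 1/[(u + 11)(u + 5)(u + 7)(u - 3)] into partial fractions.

Using Heaviside cover-up: (-1/336)/(u + 11) - (1/96)/(u + 5) + (1/80)/(u + 7) + (1/1120)/(u - 3)


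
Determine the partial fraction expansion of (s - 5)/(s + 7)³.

(s - 5) = α(s + 7)² + β(s + 7) + γ. At s = -7: γ = 1·(-7) - 5 = -12. Coefficients: α = 0, β = 1
Result: 1/(s + 7)² - 12/(s + 7)³


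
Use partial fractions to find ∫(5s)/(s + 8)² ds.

Decompose: α = 5, β = 5·(-8) + 0 = -40, so (5s)/(s + 8)² = 5/(s + 8) - 40/(s + 8)². Integrate: ∫ α/(s + 8) ds = 5 ln|(s + 8)|; ∫ β/(s + 8)² ds = 40/(s + 8). Sum: 5 ln|(s + 8)| + 40/(s + 8) + C


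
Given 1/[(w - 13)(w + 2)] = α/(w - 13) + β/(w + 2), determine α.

Cover-up at w = 13: α = 1/(13 + 2) = 1/15


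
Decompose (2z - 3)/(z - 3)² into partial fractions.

(2z - 3) = P(z - 3) + Q. At z = 3: Q = 2·3 - 3 = 3. Coeff of z: P = 2
Result: 2/(z - 3) + 3/(z - 3)²


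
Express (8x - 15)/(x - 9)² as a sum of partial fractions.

(8x - 15) = P(x - 9) + Q. At x = 9: Q = 8·9 - 15 = 57. Coeff of x: P = 8
Result: 8/(x - 9) + 57/(x - 9)²


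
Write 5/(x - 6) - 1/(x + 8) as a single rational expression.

Common denominator (x - 6)(x + 8). Numerator: 5(x + 8) - 1(x - 6) = (5x + 40) - (x - 6) = 4x + 46
Result: (4x + 46)/[(x - 6)(x + 8)]


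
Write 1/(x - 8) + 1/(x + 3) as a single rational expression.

Common denominator (x - 8)(x + 3). Numerator: 1(x + 3) + 1(x - 8) = (x + 3) + (x - 8) = 2x - 5
Result: (2x - 5)/[(x - 8)(x + 3)]


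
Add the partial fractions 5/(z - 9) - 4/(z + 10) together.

Common denominator (z - 9)(z + 10). Numerator: 5(z + 10) - 4(z - 9) = (5z + 50) - (4z - 36) = z + 86
Result: (z + 86)/[(z - 9)(z + 10)]


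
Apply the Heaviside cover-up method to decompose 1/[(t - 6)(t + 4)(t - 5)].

Cover (t - 6), t=6: A = 1/[(6 + 4)(6 - 5)] = 1/10. Cover (t + 4), t=-4: B = 1/[(-4 - 6)(-4 - 5)] = 1/90. Cover (t - 5), t=5: C = 1/[(5 - 6)(5 + 4)] = -1/9.
Result: (1/10)/(t - 6) + (1/90)/(t + 4) - (1/9)/(t - 5)


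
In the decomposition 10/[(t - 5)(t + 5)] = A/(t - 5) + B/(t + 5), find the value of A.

Cover-up at t = 5: A = 10/(5 + 5) = 10/10 = 1


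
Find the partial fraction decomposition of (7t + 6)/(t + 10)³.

(7t + 6) = α(t + 10)² + β(t + 10) + γ. At t = -10: γ = 7·(-10) + 6 = -64. Coefficients: α = 0, β = 7
Result: 7/(t + 10)² - 64/(t + 10)³


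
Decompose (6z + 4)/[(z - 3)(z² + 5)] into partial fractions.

At z=3: P = (6·3 + 4)/(3² + 5) = 11/7. Q = -P = -11/7, R = 6 - 3·P = 9/7
Result: (11/7)/(z - 3) - ((11/7)z - 9/7)/(z² + 5)


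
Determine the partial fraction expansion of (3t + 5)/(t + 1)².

(3t + 5) = α(t + 1) + β. At t = -1: β = 3·(-1) + 5 = 2. Coeff of t: α = 3
Result: 3/(t + 1) + 2/(t + 1)²


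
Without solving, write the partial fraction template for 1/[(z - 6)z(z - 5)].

Three distinct linear factors: α/(z - 6) + β/z + γ/(z - 5)


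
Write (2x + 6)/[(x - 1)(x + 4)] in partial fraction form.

At x=1: α = (2·1 + 6)/(1 + 4) = 8/5. At x=-4: β = (2·(-4) + 6)/(-4 - 1) = 2/5
Result: (8/5)/(x - 1) + (2/5)/(x + 4)


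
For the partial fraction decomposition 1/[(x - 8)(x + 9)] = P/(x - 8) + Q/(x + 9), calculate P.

Cover-up at x = 8: P = 1/(8 + 9) = 1/17


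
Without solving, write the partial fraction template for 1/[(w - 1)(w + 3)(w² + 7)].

Two linear + quadratic: α/(w - 1) + β/(w + 3) + (γw + δ)/(w² + 7)


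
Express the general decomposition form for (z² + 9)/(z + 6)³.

Repeated linear factor (power 3): P/(z + 6) + Q/(z + 6)² + R/(z + 6)³


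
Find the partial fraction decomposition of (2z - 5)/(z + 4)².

(2z - 5) = α(z + 4) + β. At z = -4: β = 2·(-4) - 5 = -13. Coeff of z: α = 2
Result: 2/(z + 4) - 13/(z + 4)²


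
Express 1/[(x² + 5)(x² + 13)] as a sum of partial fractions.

Coefficient matching gives α = γ = 0, β = 1/(13-5) = 1/8, δ = -β = -1/8
Result: (1/8)/(x² + 5) - (1/8)/(x² + 13)


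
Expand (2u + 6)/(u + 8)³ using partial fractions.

(2u + 6) = α(u + 8)² + β(u + 8) + γ. At u = -8: γ = 2·(-8) + 6 = -10. Coefficients: α = 0, β = 2
Result: 2/(u + 8)² - 10/(u + 8)³


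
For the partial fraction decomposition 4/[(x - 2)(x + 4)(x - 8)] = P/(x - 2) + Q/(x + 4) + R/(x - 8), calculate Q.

Cover-up at x = -4: Q = 4/[(-4 - 2)(-4 - 8)] = 4/[(-6)(-12)] = 4/72 = 1/18


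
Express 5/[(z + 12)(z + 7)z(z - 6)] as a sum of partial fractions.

Using Heaviside cover-up: (-1/216)/(z + 12) + (1/91)/(z + 7) - (5/504)/z + (5/1404)/(z - 6)


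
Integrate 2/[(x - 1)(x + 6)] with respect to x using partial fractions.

Decompose: 2/[(x - 1)(x + 6)] = (2/7)/(x - 1) - (2/7)/(x + 6). Integrate each term: (2/7) ln|(x - 1)| - (2/7) ln|(x + 6)| + C


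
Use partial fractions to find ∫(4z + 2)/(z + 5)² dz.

Decompose: A = 4, B = 4·(-5) + 2 = -18, so (4z + 2)/(z + 5)² = 4/(z + 5) - 18/(z + 5)². Integrate: ∫ A/(z + 5) dz = 4 ln|(z + 5)|; ∫ B/(z + 5)² dz = 18/(z + 5). Sum: 4 ln|(z + 5)| + 18/(z + 5) + C


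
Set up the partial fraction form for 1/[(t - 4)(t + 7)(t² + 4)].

Two linear + quadratic: α/(t - 4) + β/(t + 7) + (γt + δ)/(t² + 4)


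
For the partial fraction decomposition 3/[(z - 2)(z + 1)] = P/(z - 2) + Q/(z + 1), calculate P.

Cover-up at z = 2: P = 3/(2 + 1) = 3/3 = 1


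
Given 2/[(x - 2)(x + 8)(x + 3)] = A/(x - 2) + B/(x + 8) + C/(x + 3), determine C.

Cover-up at x = -3: C = 2/[(-3 - 2)(-3 + 8)] = 2/[(-5)(5)] = -2/25


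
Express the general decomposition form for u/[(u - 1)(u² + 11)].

Linear + irreducible quadratic: α/(u - 1) + (βu + γ)/(u² + 11)


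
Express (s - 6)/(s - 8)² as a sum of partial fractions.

(s - 6) = α(s - 8) + β. At s = 8: β = 1·8 - 6 = 2. Coeff of s: α = 1
Result: 1/(s - 8) + 2/(s - 8)²


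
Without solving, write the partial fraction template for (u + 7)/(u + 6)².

Repeated linear factor: P/(u + 6) + Q/(u + 6)²


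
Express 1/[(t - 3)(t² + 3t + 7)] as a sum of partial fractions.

Cover-up at t = 3: A = 1/(3² + 3·3 + 7) = 1/25. Then B = -A = -1/25, C = -A·(3 + 3) = -6/25
Result: (1/25)/(t - 3) - ((1/25)t + 6/25)/(t² + 3t + 7)


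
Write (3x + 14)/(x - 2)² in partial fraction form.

(3x + 14) = P(x - 2) + Q. At x = 2: Q = 3·2 + 14 = 20. Coeff of x: P = 3
Result: 3/(x - 2) + 20/(x - 2)²


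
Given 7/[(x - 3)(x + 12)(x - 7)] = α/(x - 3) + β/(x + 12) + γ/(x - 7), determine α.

Cover-up at x = 3: α = 7/[(3 + 12)(3 - 7)] = 7/[(15)(-4)] = -7/60


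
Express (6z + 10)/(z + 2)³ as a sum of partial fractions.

(6z + 10) = P(z + 2)² + Q(z + 2) + R. At z = -2: R = 6·(-2) + 10 = -2. Coefficients: P = 0, Q = 6
Result: 6/(z + 2)² - 2/(z + 2)³


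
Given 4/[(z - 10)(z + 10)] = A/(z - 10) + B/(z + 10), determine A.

Cover-up at z = 10: A = 4/(10 + 10) = 4/20 = 1/5


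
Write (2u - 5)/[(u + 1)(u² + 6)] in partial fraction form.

At u=-1: P = (2·(-1) - 5)/((-1)² + 6) = -1. Q = -P = 1, R = 2 - (-1)·P = 1
Result: -1/(u + 1) + (u + 1)/(u² + 6)


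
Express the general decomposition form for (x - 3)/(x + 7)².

Repeated linear factor: A/(x + 7) + B/(x + 7)²


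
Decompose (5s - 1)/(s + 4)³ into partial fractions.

(5s - 1) = P(s + 4)² + Q(s + 4) + R. At s = -4: R = 5·(-4) - 1 = -21. Coefficients: P = 0, Q = 5
Result: 5/(s + 4)² - 21/(s + 4)³


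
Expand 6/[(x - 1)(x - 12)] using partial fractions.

6/(x - 1)(x - 12) = α/(x - 1) + β/(x - 12). α = 6/(1 - 12) = -6/11, β = 6/(12 - 1) = 6/11
Result: (-6/11)/(x - 1) + (6/11)/(x - 12)


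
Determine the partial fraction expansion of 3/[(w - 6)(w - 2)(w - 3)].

Using cover-up method: α = 1/4, β = 3/4, γ = -1
Result: (1/4)/(w - 6) + (3/4)/(w - 2) - 1/(w - 3)


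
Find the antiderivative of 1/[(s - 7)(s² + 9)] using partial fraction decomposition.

Cover-up at s=7: α = 1/(7²+9) = 1/58. Coeff matching: β = -1/58, γ = -7/58. Decomposition: (1/58)/(s - 7) - ((1/58)s + 7/58)/(s² + 9). Integrate: linear → ln, quadratic → (1/2)ln + arctan: (1/58) ln|(s - 7)| - (1/116) ln(s² + 9) - (7/174) arctan(s/3) + C


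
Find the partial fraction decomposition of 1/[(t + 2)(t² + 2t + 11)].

Cover-up at t = -2: α = 1/((-2)² + 2·(-2) + 11) = 1/11. Then β = -α = -1/11, γ = -α·(2 - 2) = 0
Result: (1/11)/(t + 2) - ((1/11)t)/(t² + 2t + 11)


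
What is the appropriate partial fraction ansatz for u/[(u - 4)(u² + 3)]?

Linear + irreducible quadratic: A/(u - 4) + (Bu + C)/(u² + 3)


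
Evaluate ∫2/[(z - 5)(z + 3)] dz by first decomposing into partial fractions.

Decompose: 2/[(z - 5)(z + 3)] = (1/4)/(z - 5) - (1/4)/(z + 3). Integrate each term: (1/4) ln|(z - 5)| - (1/4) ln|(z + 3)| + C


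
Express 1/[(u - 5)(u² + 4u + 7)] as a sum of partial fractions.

Cover-up at u = 5: A = 1/(5² + 4·5 + 7) = 1/52. Then B = -A = -1/52, C = -A·(4 + 5) = -9/52
Result: (1/52)/(u - 5) - ((1/52)u + 9/52)/(u² + 4u + 7)


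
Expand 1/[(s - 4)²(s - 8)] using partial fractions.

Cover-up at s=8: C = 1/(8 - 4)² = 1/16. Cover-up at s=4: B = 1/(4 - 8) = -1/4. Comparing s² coeff: A = -C = -1/16
Result: (-1/16)/(s - 4) - (1/4)/(s - 4)² + (1/16)/(s - 8)


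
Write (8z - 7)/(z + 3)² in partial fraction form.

(8z - 7) = P(z + 3) + Q. At z = -3: Q = 8·(-3) - 7 = -31. Coeff of z: P = 8
Result: 8/(z + 3) - 31/(z + 3)²


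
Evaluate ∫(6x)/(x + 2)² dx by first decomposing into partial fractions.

Decompose: A = 6, B = 6·(-2) + 0 = -12, so (6x)/(x + 2)² = 6/(x + 2) - 12/(x + 2)². Integrate: ∫ A/(x + 2) dx = 6 ln|(x + 2)|; ∫ B/(x + 2)² dx = 12/(x + 2). Sum: 6 ln|(x + 2)| + 12/(x + 2) + C


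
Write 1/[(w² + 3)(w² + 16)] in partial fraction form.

Coefficient matching gives α = γ = 0, β = 1/(16-3) = 1/13, δ = -β = -1/13
Result: (1/13)/(w² + 3) - (1/13)/(w² + 16)


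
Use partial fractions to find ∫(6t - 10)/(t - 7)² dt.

Decompose: α = 6, β = 6·7 - 10 = 32, so (6t - 10)/(t - 7)² = 6/(t - 7) + 32/(t - 7)². Integrate: ∫ α/(t - 7) dt = 6 ln|(t - 7)|; ∫ β/(t - 7)² dt = -32/(t - 7). Sum: 6 ln|(t - 7)| - 32/(t - 7) + C


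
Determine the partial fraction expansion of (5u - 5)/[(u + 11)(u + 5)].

At u=-11: α = (5·(-11) - 5)/(-11 + 5) = 10. At u=-5: β = (5·(-5) - 5)/(-5 + 11) = -5
Result: 10/(u + 11) - 5/(u + 5)


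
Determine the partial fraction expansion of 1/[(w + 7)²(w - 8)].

Cover-up at w=8: γ = 1/(8 + 7)² = 1/225. Cover-up at w=-7: β = 1/(-7 - 8) = -1/15. Comparing w² coeff: α = -γ = -1/225
Result: (-1/225)/(w + 7) - (1/15)/(w + 7)² + (1/225)/(w - 8)


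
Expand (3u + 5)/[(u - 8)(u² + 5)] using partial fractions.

At u=8: P = (3·8 + 5)/(8² + 5) = 29/69. Q = -P = -29/69, R = 3 - 8·P = -25/69
Result: (29/69)/(u - 8) - ((29/69)u + 25/69)/(u² + 5)


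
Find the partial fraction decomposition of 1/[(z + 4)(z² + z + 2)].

Cover-up at z = -4: A = 1/((-4)² + 1·(-4) + 2) = 1/14. Then B = -A = -1/14, C = -A·(1 - 4) = 3/14
Result: (1/14)/(z + 4) - ((1/14)z - 3/14)/(z² + z + 2)


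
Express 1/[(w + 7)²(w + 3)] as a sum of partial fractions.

Cover-up at w=-3: γ = 1/(-3 + 7)² = 1/16. Cover-up at w=-7: β = 1/(-7 + 3) = -1/4. Comparing w² coeff: α = -γ = -1/16
Result: (-1/16)/(w + 7) - (1/4)/(w + 7)² + (1/16)/(w + 3)


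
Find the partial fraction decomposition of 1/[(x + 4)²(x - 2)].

Cover-up at x=2: C = 1/(2 + 4)² = 1/36. Cover-up at x=-4: B = 1/(-4 - 2) = -1/6. Comparing x² coeff: A = -C = -1/36
Result: (-1/36)/(x + 4) - (1/6)/(x + 4)² + (1/36)/(x - 2)


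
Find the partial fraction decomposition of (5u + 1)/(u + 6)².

(5u + 1) = A(u + 6) + B. At u = -6: B = 5·(-6) + 1 = -29. Coeff of u: A = 5
Result: 5/(u + 6) - 29/(u + 6)²


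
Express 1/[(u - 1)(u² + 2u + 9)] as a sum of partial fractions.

Cover-up at u = 1: A = 1/(1² + 2·1 + 9) = 1/12. Then B = -A = -1/12, C = -A·(2 + 1) = -1/4
Result: (1/12)/(u - 1) - ((1/12)u + 1/4)/(u² + 2u + 9)


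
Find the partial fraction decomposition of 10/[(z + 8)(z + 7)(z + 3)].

Using cover-up method: A = 2, B = -5/2, C = 1/2
Result: 2/(z + 8) - (5/2)/(z + 7) + (1/2)/(z + 3)


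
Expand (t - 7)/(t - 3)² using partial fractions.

(t - 7) = α(t - 3) + β. At t = 3: β = 1·3 - 7 = -4. Coeff of t: α = 1
Result: 1/(t - 3) - 4/(t - 3)²


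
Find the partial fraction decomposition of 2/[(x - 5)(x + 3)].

2/(x - 5)(x + 3) = P/(x - 5) + Q/(x + 3). P = 2/(5 + 3) = 1/4, Q = 2/(-3 - 5) = -1/4
Result: (1/4)/(x - 5) - (1/4)/(x + 3)


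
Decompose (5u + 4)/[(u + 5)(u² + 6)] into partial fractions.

At u=-5: A = (5·(-5) + 4)/((-5)² + 6) = -21/31. B = -A = 21/31, C = 5 - (-5)·A = 50/31
Result: (-21/31)/(u + 5) + ((21/31)u + 50/31)/(u² + 6)


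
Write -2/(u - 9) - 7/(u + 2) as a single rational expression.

Common denominator (u - 9)(u + 2). Numerator: -2(u + 2) - 7(u - 9) = (-2u - 4) - (7u - 63) = -9u + 59
Result: (-9u + 59)/[(u - 9)(u + 2)]


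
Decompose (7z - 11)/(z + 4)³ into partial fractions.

(7z - 11) = P(z + 4)² + Q(z + 4) + R. At z = -4: R = 7·(-4) - 11 = -39. Coefficients: P = 0, Q = 7
Result: 7/(z + 4)² - 39/(z + 4)³


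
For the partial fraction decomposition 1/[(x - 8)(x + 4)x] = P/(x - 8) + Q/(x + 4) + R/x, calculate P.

Cover-up at x = 8: P = 1/[(8 + 4)(8 - 0)] = 1/[(12)(8)] = 1/96


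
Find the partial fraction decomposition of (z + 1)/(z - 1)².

(z + 1) = A(z - 1) + B. At z = 1: B = 1·1 + 1 = 2. Coeff of z: A = 1
Result: 1/(z - 1) + 2/(z - 1)²


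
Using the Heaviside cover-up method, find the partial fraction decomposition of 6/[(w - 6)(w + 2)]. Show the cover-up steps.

Cover (w - 6): set w=6, get α = 6/(6 + 2) = 3/4. Cover (w + 2): set w=-2, get β = 6/(-2 - 6) = -3/4.
Result: (3/4)/(w - 6) - (3/4)/(w + 2)


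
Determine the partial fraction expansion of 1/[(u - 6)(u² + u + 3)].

Cover-up at u = 6: A = 1/(6² + 1·6 + 3) = 1/45. Then B = -A = -1/45, C = -A·(1 + 6) = -7/45
Result: (1/45)/(u - 6) - ((1/45)u + 7/45)/(u² + u + 3)


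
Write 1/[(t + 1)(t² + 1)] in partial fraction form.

Cover-up at t = -1: α = 1/((-1)² + 1) = 1/2. Then β = -α = -1/2, γ = -α·(0 - 1) = 1/2
Result: (1/2)/(t + 1) - ((1/2)t - 1/2)/(t² + 1)


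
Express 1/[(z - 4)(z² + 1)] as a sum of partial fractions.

Cover-up at z = 4: P = 1/(4² + 1) = 1/17. Then Q = -P = -1/17, R = -P·(0 + 4) = -4/17
Result: (1/17)/(z - 4) - ((1/17)z + 4/17)/(z² + 1)


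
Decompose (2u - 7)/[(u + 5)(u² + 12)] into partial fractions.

At u=-5: P = (2·(-5) - 7)/((-5)² + 12) = -17/37. Q = -P = 17/37, R = 2 - (-5)·P = -11/37
Result: (-17/37)/(u + 5) + ((17/37)u - 11/37)/(u² + 12)


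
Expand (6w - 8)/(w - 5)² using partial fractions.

(6w - 8) = P(w - 5) + Q. At w = 5: Q = 6·5 - 8 = 22. Coeff of w: P = 6
Result: 6/(w - 5) + 22/(w - 5)²


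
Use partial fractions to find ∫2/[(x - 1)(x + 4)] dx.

Decompose: 2/[(x - 1)(x + 4)] = (2/5)/(x - 1) - (2/5)/(x + 4). Integrate each term: (2/5) ln|(x - 1)| - (2/5) ln|(x + 4)| + C


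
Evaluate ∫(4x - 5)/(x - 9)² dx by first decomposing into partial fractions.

Decompose: P = 4, Q = 4·9 - 5 = 31, so (4x - 5)/(x - 9)² = 4/(x - 9) + 31/(x - 9)². Integrate: ∫ P/(x - 9) dx = 4 ln|(x - 9)|; ∫ Q/(x - 9)² dx = -31/(x - 9). Sum: 4 ln|(x - 9)| - 31/(x - 9) + C


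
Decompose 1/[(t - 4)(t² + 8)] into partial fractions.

Cover-up at t = 4: P = 1/(4² + 8) = 1/24. Then Q = -P = -1/24, R = -P·(0 + 4) = -1/6
Result: (1/24)/(t - 4) - ((1/24)t + 1/6)/(t² + 8)


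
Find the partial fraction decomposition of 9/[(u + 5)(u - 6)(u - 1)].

Using cover-up method: α = 3/22, β = 9/55, γ = -3/10
Result: (3/22)/(u + 5) + (9/55)/(u - 6) - (3/10)/(u - 1)


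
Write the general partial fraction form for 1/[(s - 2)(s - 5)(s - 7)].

Three distinct linear factors: A/(s - 2) + B/(s - 5) + C/(s - 7)


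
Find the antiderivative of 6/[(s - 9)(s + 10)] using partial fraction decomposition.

Decompose: 6/[(s - 9)(s + 10)] = (6/19)/(s - 9) - (6/19)/(s + 10). Integrate each term: (6/19) ln|(s - 9)| - (6/19) ln|(s + 10)| + C


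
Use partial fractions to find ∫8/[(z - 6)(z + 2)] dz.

Decompose: 8/[(z - 6)(z + 2)] = 1/(z - 6) - 1/(z + 2). Integrate each term: ln|(z - 6)| - ln|(z + 2)| + C


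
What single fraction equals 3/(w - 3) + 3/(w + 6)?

Common denominator (w - 3)(w + 6). Numerator: 3(w + 6) + 3(w - 3) = (3w + 18) + (3w - 9) = 6w + 9
Result: (6w + 9)/[(w - 3)(w + 6)]


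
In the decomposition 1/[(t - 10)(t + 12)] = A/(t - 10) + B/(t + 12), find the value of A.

Cover-up at t = 10: A = 1/(10 + 12) = 1/22


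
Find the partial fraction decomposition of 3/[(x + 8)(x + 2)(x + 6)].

Using cover-up method: α = 1/4, β = 1/8, γ = -3/8
Result: (1/4)/(x + 8) + (1/8)/(x + 2) - (3/8)/(x + 6)


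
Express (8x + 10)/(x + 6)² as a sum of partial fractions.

(8x + 10) = A(x + 6) + B. At x = -6: B = 8·(-6) + 10 = -38. Coeff of x: A = 8
Result: 8/(x + 6) - 38/(x + 6)²


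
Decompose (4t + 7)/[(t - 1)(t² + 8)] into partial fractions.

At t=1: P = (4·1 + 7)/(1² + 8) = 11/9. Q = -P = -11/9, R = 4 - 1·P = 25/9
Result: (11/9)/(t - 1) - ((11/9)t - 25/9)/(t² + 8)


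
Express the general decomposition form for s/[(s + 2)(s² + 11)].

Linear + irreducible quadratic: P/(s + 2) + (Qs + R)/(s² + 11)


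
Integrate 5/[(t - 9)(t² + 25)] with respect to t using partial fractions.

Cover-up at t=9: A = 5/(9²+25) = 5/106. Coeff matching: B = -5/106, C = -45/106. Decomposition: (5/106)/(t - 9) - ((5/106)t + 45/106)/(t² + 25). Integrate: linear → ln, quadratic → (1/2)ln + arctan: (5/106) ln|(t - 9)| - (5/212) ln(t² + 25) - (9/106) arctan(t/5) + C


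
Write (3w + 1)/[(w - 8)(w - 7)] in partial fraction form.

At w=8: A = (3·8 + 1)/(8 - 7) = 25. At w=7: B = (3·7 + 1)/(7 - 8) = -22
Result: 25/(w - 8) - 22/(w - 7)


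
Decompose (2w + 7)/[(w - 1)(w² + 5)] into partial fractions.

At w=1: A = (2·1 + 7)/(1² + 5) = 3/2. B = -A = -3/2, C = 2 - 1·A = 1/2
Result: (3/2)/(w - 1) - ((3/2)w - 1/2)/(w² + 5)


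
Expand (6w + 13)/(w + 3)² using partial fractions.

(6w + 13) = α(w + 3) + β. At w = -3: β = 6·(-3) + 13 = -5. Coeff of w: α = 6
Result: 6/(w + 3) - 5/(w + 3)²


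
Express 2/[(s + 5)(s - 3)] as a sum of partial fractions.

2/(s + 5)(s - 3) = A/(s + 5) + B/(s - 3). A = 2/(-5 - 3) = -1/4, B = 2/(3 + 5) = 1/4
Result: (-1/4)/(s + 5) + (1/4)/(s - 3)


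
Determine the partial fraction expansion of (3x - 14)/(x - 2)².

(3x - 14) = P(x - 2) + Q. At x = 2: Q = 3·2 - 14 = -8. Coeff of x: P = 3
Result: 3/(x - 2) - 8/(x - 2)²


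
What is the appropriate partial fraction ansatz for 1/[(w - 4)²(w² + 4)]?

Repeated linear + quadratic: A/(w - 4) + B/(w - 4)² + (Cw + D)/(w² + 4)


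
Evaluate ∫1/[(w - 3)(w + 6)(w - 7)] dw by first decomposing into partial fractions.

Cover-up: α = -1/36, β = 1/117, γ = 1/52. Decomposition: (-1/36)/(w - 3) + (1/117)/(w + 6) + (1/52)/(w - 7). Integrate each term: (-1/36) ln|(w - 3)| + (1/117) ln|(w + 6)| + (1/52) ln|(w - 7)| + C


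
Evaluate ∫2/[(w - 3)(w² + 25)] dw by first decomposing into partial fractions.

Cover-up at w=3: α = 2/(3²+25) = 1/17. Coeff matching: β = -1/17, γ = -3/17. Decomposition: (1/17)/(w - 3) - ((1/17)w + 3/17)/(w² + 25). Integrate: linear → ln, quadratic → (1/2)ln + arctan: (1/17) ln|(w - 3)| - (1/34) ln(w² + 25) - (3/85) arctan(w/5) + C


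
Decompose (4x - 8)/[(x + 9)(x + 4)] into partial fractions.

At x=-9: A = (4·(-9) - 8)/(-9 + 4) = 44/5. At x=-4: B = (4·(-4) - 8)/(-4 + 9) = -24/5
Result: (44/5)/(x + 9) - (24/5)/(x + 4)


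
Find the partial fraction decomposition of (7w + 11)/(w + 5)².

(7w + 11) = A(w + 5) + B. At w = -5: B = 7·(-5) + 11 = -24. Coeff of w: A = 7
Result: 7/(w + 5) - 24/(w + 5)²


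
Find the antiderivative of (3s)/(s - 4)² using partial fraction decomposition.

Decompose: P = 3, Q = 3·4 + 0 = 12, so (3s)/(s - 4)² = 3/(s - 4) + 12/(s - 4)². Integrate: ∫ P/(s - 4) ds = 3 ln|(s - 4)|; ∫ Q/(s - 4)² ds = -12/(s - 4). Sum: 3 ln|(s - 4)| - 12/(s - 4) + C


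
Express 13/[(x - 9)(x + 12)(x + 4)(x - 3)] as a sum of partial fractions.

Using Heaviside cover-up: (1/126)/(x - 9) - (13/2520)/(x + 12) + (1/56)/(x + 4) - (13/630)/(x - 3)


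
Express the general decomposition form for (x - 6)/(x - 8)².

Repeated linear factor: A/(x - 8) + B/(x - 8)²


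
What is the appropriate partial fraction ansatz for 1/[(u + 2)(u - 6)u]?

Three distinct linear factors: P/(u + 2) + Q/(u - 6) + R/u


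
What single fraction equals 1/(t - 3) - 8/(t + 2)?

Common denominator (t - 3)(t + 2). Numerator: 1(t + 2) - 8(t - 3) = (t + 2) - (8t - 24) = -7t + 26
Result: (-7t + 26)/[(t - 3)(t + 2)]


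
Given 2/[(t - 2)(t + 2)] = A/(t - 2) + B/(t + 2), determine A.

Cover-up at t = 2: A = 2/(2 + 2) = 2/4 = 1/2


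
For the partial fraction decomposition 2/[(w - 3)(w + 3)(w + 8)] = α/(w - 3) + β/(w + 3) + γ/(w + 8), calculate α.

Cover-up at w = 3: α = 2/[(3 + 3)(3 + 8)] = 2/[(6)(11)] = 2/66 = 1/33


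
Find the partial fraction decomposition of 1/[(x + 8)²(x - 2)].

Cover-up at x=2: R = 1/(2 + 8)² = 1/100. Cover-up at x=-8: Q = 1/(-8 - 2) = -1/10. Comparing x² coeff: P = -R = -1/100
Result: (-1/100)/(x + 8) - (1/10)/(x + 8)² + (1/100)/(x - 2)


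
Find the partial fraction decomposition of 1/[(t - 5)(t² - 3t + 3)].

Cover-up at t = 5: A = 1/(5² - 3·5 + 3) = 1/13. Then B = -A = -1/13, C = -A·(-3 + 5) = -2/13
Result: (1/13)/(t - 5) - ((1/13)t + 2/13)/(t² - 3t + 3)


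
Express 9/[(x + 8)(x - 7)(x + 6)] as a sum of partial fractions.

Using cover-up method: P = 3/10, Q = 3/65, R = -9/26
Result: (3/10)/(x + 8) + (3/65)/(x - 7) - (9/26)/(x + 6)


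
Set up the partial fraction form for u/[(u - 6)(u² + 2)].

Linear + irreducible quadratic: A/(u - 6) + (Bu + C)/(u² + 2)


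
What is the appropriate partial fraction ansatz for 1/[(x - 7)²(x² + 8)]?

Repeated linear + quadratic: α/(x - 7) + β/(x - 7)² + (γx + δ)/(x² + 8)


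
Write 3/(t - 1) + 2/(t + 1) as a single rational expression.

Common denominator (t - 1)(t + 1). Numerator: 3(t + 1) + 2(t - 1) = (3t + 3) + (2t - 2) = 5t + 1
Result: (5t + 1)/[(t - 1)(t + 1)]


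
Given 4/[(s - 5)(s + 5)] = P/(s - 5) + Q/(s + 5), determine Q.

Cover-up at s = -5: Q = 4/(-5 - 5) = -4/10 = -2/5


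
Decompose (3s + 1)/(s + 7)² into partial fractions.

(3s + 1) = A(s + 7) + B. At s = -7: B = 3·(-7) + 1 = -20. Coeff of s: A = 3
Result: 3/(s + 7) - 20/(s + 7)²


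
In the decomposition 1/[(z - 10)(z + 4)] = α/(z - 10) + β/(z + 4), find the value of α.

Cover-up at z = 10: α = 1/(10 + 4) = 1/14


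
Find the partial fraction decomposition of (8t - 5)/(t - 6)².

(8t - 5) = α(t - 6) + β. At t = 6: β = 8·6 - 5 = 43. Coeff of t: α = 8
Result: 8/(t - 6) + 43/(t - 6)²


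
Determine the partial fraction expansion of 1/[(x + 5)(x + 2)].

1/(x + 5)(x + 2) = α/(x + 5) + β/(x + 2). α = 1/(-5 + 2) = -1/3, β = 1/(-2 + 5) = 1/3
Result: (-1/3)/(x + 5) + (1/3)/(x + 2)


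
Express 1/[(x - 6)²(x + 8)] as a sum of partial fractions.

Cover-up at x=-8: R = 1/(-8 - 6)² = 1/196. Cover-up at x=6: Q = 1/(6 + 8) = 1/14. Comparing x² coeff: P = -R = -1/196
Result: (-1/196)/(x - 6) + (1/14)/(x - 6)² + (1/196)/(x + 8)


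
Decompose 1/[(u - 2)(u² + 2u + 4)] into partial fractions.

Cover-up at u = 2: P = 1/(2² + 2·2 + 4) = 1/12. Then Q = -P = -1/12, R = -P·(2 + 2) = -1/3
Result: (1/12)/(u - 2) - ((1/12)u + 1/3)/(u² + 2u + 4)


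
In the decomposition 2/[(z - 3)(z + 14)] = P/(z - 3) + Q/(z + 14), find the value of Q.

Cover-up at z = -14: Q = 2/(-14 - 3) = -2/17


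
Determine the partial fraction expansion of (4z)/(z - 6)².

(4z) = α(z - 6) + β. At z = 6: β = 4·6 + 0 = 24. Coeff of z: α = 4
Result: 4/(z - 6) + 24/(z - 6)²


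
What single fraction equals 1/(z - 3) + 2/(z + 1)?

Common denominator (z - 3)(z + 1). Numerator: 1(z + 1) + 2(z - 3) = (z + 1) + (2z - 6) = 3z - 5
Result: (3z - 5)/[(z - 3)(z + 1)]


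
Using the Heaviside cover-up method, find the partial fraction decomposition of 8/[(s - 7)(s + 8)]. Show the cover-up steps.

Cover (s - 7): set s=7, get A = 8/(7 + 8) = 8/15. Cover (s + 8): set s=-8, get B = 8/(-8 - 7) = -8/15.
Result: (8/15)/(s - 7) - (8/15)/(s + 8)


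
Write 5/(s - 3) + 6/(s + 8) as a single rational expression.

Common denominator (s - 3)(s + 8). Numerator: 5(s + 8) + 6(s - 3) = (5s + 40) + (6s - 18) = 11s + 22
Result: (11s + 22)/[(s - 3)(s + 8)]


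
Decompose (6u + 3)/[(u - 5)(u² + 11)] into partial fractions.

At u=5: α = (6·5 + 3)/(5² + 11) = 11/12. β = -α = -11/12, γ = 6 - 5·α = 17/12
Result: (11/12)/(u - 5) - ((11/12)u - 17/12)/(u² + 11)


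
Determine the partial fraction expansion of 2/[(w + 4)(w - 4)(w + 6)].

Using cover-up method: P = -1/8, Q = 1/40, R = 1/10
Result: (-1/8)/(w + 4) + (1/40)/(w - 4) + (1/10)/(w + 6)


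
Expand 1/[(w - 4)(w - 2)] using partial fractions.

1/(w - 4)(w - 2) = P/(w - 4) + Q/(w - 2). P = 1/(4 - 2) = 1/2, Q = 1/(2 - 4) = -1/2
Result: (1/2)/(w - 4) - (1/2)/(w - 2)


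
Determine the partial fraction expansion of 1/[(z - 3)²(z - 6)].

Cover-up at z=6: R = 1/(6 - 3)² = 1/9. Cover-up at z=3: Q = 1/(3 - 6) = -1/3. Comparing z² coeff: P = -R = -1/9
Result: (-1/9)/(z - 3) - (1/3)/(z - 3)² + (1/9)/(z - 6)


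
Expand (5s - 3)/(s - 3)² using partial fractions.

(5s - 3) = A(s - 3) + B. At s = 3: B = 5·3 - 3 = 12. Coeff of s: A = 5
Result: 5/(s - 3) + 12/(s - 3)²


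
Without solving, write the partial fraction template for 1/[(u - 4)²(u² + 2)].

Repeated linear + quadratic: P/(u - 4) + Q/(u - 4)² + (Ru + S)/(u² + 2)


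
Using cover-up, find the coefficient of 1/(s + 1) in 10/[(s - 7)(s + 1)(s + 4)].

Cover (s + 1), set s=-1: 10/[(-1 - 7)(-1 + 4)] = -5/12


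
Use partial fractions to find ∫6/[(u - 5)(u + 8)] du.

Decompose: 6/[(u - 5)(u + 8)] = (6/13)/(u - 5) - (6/13)/(u + 8). Integrate each term: (6/13) ln|(u - 5)| - (6/13) ln|(u + 8)| + C


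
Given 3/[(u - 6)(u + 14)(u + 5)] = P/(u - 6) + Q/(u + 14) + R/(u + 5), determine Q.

Cover-up at u = -14: Q = 3/[(-14 - 6)(-14 + 5)] = 3/[(-20)(-9)] = 3/180 = 1/60


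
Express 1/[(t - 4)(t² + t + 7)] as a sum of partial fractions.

Cover-up at t = 4: A = 1/(4² + 1·4 + 7) = 1/27. Then B = -A = -1/27, C = -A·(1 + 4) = -5/27
Result: (1/27)/(t - 4) - ((1/27)t + 5/27)/(t² + t + 7)


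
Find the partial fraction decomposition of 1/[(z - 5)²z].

Cover-up at z=0: C = 1/(0 - 5)² = 1/25. Cover-up at z=5: B = 1/(5 - 0) = 1/5. Comparing z² coeff: A = -C = -1/25
Result: (-1/25)/(z - 5) + (1/5)/(z - 5)² + (1/25)/z


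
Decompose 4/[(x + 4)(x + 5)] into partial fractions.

4/(x + 4)(x + 5) = P/(x + 4) + Q/(x + 5). P = 4/(-4 + 5) = 4, Q = 4/(-5 + 4) = -4
Result: 4/(x + 4) - 4/(x + 5)


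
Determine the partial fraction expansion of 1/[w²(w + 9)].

Cover-up at w=-9: R = 1/(-9 - 0)² = 1/81. Cover-up at w=0: Q = 1/(0 + 9) = 1/9. Comparing w² coeff: P = -R = -1/81
Result: (-1/81)/w + (1/9)/w² + (1/81)/(w + 9)


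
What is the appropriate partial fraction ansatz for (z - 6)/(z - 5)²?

Repeated linear factor: A/(z - 5) + B/(z - 5)²


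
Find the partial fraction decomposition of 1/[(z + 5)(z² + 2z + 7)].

Cover-up at z = -5: α = 1/((-5)² + 2·(-5) + 7) = 1/22. Then β = -α = -1/22, γ = -α·(2 - 5) = 3/22
Result: (1/22)/(z + 5) - ((1/22)z - 3/22)/(z² + 2z + 7)


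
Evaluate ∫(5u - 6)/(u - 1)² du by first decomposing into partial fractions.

Decompose: A = 5, B = 5·1 - 6 = -1, so (5u - 6)/(u - 1)² = 5/(u - 1) - 1/(u - 1)². Integrate: ∫ A/(u - 1) du = 5 ln|(u - 1)|; ∫ B/(u - 1)² du = 1/(u - 1). Sum: 5 ln|(u - 1)| + 1/(u - 1) + C


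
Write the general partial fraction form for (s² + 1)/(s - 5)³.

Repeated linear factor (power 3): α/(s - 5) + β/(s - 5)² + γ/(s - 5)³


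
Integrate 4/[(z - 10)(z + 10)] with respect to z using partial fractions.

Decompose: 4/[(z - 10)(z + 10)] = (1/5)/(z - 10) - (1/5)/(z + 10). Integrate each term: (1/5) ln|(z - 10)| - (1/5) ln|(z + 10)| + C


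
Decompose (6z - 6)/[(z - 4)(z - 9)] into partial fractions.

At z=4: P = (6·4 - 6)/(4 - 9) = -18/5. At z=9: Q = (6·9 - 6)/(9 - 4) = 48/5
Result: (-18/5)/(z - 4) + (48/5)/(z - 9)


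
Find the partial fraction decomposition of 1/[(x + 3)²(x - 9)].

Cover-up at x=9: R = 1/(9 + 3)² = 1/144. Cover-up at x=-3: Q = 1/(-3 - 9) = -1/12. Comparing x² coeff: P = -R = -1/144
Result: (-1/144)/(x + 3) - (1/12)/(x + 3)² + (1/144)/(x - 9)


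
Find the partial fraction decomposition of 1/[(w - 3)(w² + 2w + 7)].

Cover-up at w = 3: α = 1/(3² + 2·3 + 7) = 1/22. Then β = -α = -1/22, γ = -α·(2 + 3) = -5/22
Result: (1/22)/(w - 3) - ((1/22)w + 5/22)/(w² + 2w + 7)


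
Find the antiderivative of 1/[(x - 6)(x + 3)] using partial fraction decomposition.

Decompose: 1/[(x - 6)(x + 3)] = (1/9)/(x - 6) - (1/9)/(x + 3). Integrate each term: (1/9) ln|(x - 6)| - (1/9) ln|(x + 3)| + C


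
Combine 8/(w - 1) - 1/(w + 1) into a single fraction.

Common denominator (w - 1)(w + 1). Numerator: 8(w + 1) - 1(w - 1) = (8w + 8) - (w - 1) = 7w + 9
Result: (7w + 9)/[(w - 1)(w + 1)]


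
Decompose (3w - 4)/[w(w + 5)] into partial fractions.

At w=0: P = (3·0 - 4)/(0 + 5) = -4/5. At w=-5: Q = (3·(-5) - 4)/(-5 - 0) = 19/5
Result: (-4/5)/w + (19/5)/(w + 5)


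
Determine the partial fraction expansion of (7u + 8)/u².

(7u + 8) = Au + B. At u = 0: B = 7·0 + 8 = 8. Coeff of u: A = 7
Result: 7/u + 8/u²


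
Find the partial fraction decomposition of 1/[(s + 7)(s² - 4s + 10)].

Cover-up at s = -7: α = 1/((-7)² - 4·(-7) + 10) = 1/87. Then β = -α = -1/87, γ = -α·(-4 - 7) = 11/87
Result: (1/87)/(s + 7) - ((1/87)s - 11/87)/(s² - 4s + 10)


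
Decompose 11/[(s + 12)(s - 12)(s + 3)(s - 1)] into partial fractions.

Using Heaviside cover-up: (-11/2808)/(s + 12) + (1/360)/(s - 12) + (11/540)/(s + 3) - (1/52)/(s - 1)


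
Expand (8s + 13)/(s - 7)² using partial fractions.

(8s + 13) = A(s - 7) + B. At s = 7: B = 8·7 + 13 = 69. Coeff of s: A = 8
Result: 8/(s - 7) + 69/(s - 7)²


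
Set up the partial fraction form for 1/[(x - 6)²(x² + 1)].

Repeated linear + quadratic: A/(x - 6) + B/(x - 6)² + (Cx + D)/(x² + 1)


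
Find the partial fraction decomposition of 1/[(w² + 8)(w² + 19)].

Coefficient matching gives P = R = 0, Q = 1/(19-8) = 1/11, S = -Q = -1/11
Result: (1/11)/(w² + 8) - (1/11)/(w² + 19)


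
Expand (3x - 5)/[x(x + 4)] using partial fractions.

At x=0: α = (3·0 - 5)/(0 + 4) = -5/4. At x=-4: β = (3·(-4) - 5)/(-4 - 0) = 17/4
Result: (-5/4)/x + (17/4)/(x + 4)


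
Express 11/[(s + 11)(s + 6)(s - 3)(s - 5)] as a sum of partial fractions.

Using Heaviside cover-up: (-11/1120)/(s + 11) + (1/45)/(s + 6) - (11/252)/(s - 3) + (1/32)/(s - 5)


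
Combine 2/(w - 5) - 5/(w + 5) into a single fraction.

Common denominator (w - 5)(w + 5). Numerator: 2(w + 5) - 5(w - 5) = (2w + 10) - (5w - 25) = -3w + 35
Result: (-3w + 35)/[(w - 5)(w + 5)]


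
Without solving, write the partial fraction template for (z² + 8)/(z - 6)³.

Repeated linear factor (power 3): P/(z - 6) + Q/(z - 6)² + R/(z - 6)³


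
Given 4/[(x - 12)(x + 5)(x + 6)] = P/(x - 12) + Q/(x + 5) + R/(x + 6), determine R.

Cover-up at x = -6: R = 4/[(-6 - 12)(-6 + 5)] = 4/[(-18)(-1)] = 4/18 = 2/9


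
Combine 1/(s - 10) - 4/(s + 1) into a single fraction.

Common denominator (s - 10)(s + 1). Numerator: 1(s + 1) - 4(s - 10) = (s + 1) - (4s - 40) = -3s + 41
Result: (-3s + 41)/[(s - 10)(s + 1)]


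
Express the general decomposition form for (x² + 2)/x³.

Repeated linear factor (power 3): A/x + B/x² + C/x³


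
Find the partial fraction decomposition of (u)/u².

(u) = Pu + Q. At u = 0: Q = 1·0 + 0 = 0. Coeff of u: P = 1
Result: 1/u


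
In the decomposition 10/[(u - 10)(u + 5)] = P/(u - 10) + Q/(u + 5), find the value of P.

Cover-up at u = 10: P = 10/(10 + 5) = 10/15 = 2/3


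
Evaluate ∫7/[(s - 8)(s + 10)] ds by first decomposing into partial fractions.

Decompose: 7/[(s - 8)(s + 10)] = (7/18)/(s - 8) - (7/18)/(s + 10). Integrate each term: (7/18) ln|(s - 8)| - (7/18) ln|(s + 10)| + C


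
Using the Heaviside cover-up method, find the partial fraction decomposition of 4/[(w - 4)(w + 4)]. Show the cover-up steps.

Cover (w - 4): set w=4, get A = 4/(4 + 4) = 1/2. Cover (w + 4): set w=-4, get B = 4/(-4 - 4) = -1/2.
Result: (1/2)/(w - 4) - (1/2)/(w + 4)


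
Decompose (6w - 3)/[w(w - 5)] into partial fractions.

At w=0: A = (6·0 - 3)/(0 - 5) = 3/5. At w=5: B = (6·5 - 3)/(5 - 0) = 27/5
Result: (3/5)/w + (27/5)/(w - 5)


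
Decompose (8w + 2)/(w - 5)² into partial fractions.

(8w + 2) = A(w - 5) + B. At w = 5: B = 8·5 + 2 = 42. Coeff of w: A = 8
Result: 8/(w - 5) + 42/(w - 5)²


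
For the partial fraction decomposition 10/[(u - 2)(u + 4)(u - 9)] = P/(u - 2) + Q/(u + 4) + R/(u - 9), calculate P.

Cover-up at u = 2: P = 10/[(2 + 4)(2 - 9)] = 10/[(6)(-7)] = -10/42 = -5/21


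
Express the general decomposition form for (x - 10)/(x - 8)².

Repeated linear factor: P/(x - 8) + Q/(x - 8)²


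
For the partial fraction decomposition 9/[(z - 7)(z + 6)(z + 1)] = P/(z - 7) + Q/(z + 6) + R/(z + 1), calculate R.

Cover-up at z = -1: R = 9/[(-1 - 7)(-1 + 6)] = 9/[(-8)(5)] = -9/40


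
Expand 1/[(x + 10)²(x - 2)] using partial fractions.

Cover-up at x=2: C = 1/(2 + 10)² = 1/144. Cover-up at x=-10: B = 1/(-10 - 2) = -1/12. Comparing x² coeff: A = -C = -1/144
Result: (-1/144)/(x + 10) - (1/12)/(x + 10)² + (1/144)/(x - 2)


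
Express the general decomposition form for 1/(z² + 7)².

Repeated quadratic factor: (Pz + Q)/(z² + 7) + (Rz + S)/(z² + 7)²


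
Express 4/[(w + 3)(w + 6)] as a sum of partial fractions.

4/(w + 3)(w + 6) = α/(w + 3) + β/(w + 6). α = 4/(-3 + 6) = 4/3, β = 4/(-6 + 3) = -4/3
Result: (4/3)/(w + 3) - (4/3)/(w + 6)


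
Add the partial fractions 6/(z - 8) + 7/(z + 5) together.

Common denominator (z - 8)(z + 5). Numerator: 6(z + 5) + 7(z - 8) = (6z + 30) + (7z - 56) = 13z - 26
Result: (13z - 26)/[(z - 8)(z + 5)]


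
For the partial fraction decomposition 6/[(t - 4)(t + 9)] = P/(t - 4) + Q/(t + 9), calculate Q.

Cover-up at t = -9: Q = 6/(-9 - 4) = -6/13


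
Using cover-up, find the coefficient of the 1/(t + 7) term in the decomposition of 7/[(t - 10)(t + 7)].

Cover (t + 7), set t=-7: 7/((t - 10) at t=-7) = 7/(-17) = -7/17


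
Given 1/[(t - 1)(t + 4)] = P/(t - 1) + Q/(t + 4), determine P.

Cover-up at t = 1: P = 1/(1 + 4) = 1/5


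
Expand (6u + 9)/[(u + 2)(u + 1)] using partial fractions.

At u=-2: A = (6·(-2) + 9)/(-2 + 1) = 3. At u=-1: B = (6·(-1) + 9)/(-1 + 2) = 3
Result: 3/(u + 2) + 3/(u + 1)


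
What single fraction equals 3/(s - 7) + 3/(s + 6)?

Common denominator (s - 7)(s + 6). Numerator: 3(s + 6) + 3(s - 7) = (3s + 18) + (3s - 21) = 6s - 3
Result: (6s - 3)/[(s - 7)(s + 6)]


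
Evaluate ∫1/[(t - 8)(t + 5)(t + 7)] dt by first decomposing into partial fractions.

Cover-up: A = 1/195, B = -1/26, C = 1/30. Decomposition: (1/195)/(t - 8) - (1/26)/(t + 5) + (1/30)/(t + 7). Integrate each term: (1/195) ln|(t - 8)| - (1/26) ln|(t + 5)| + (1/30) ln|(t + 7)| + C


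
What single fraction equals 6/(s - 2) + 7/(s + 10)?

Common denominator (s - 2)(s + 10). Numerator: 6(s + 10) + 7(s - 2) = (6s + 60) + (7s - 14) = 13s + 46
Result: (13s + 46)/[(s - 2)(s + 10)]


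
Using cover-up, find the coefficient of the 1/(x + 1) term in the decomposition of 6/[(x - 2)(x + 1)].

Cover (x + 1), set x=-1: 6/((x - 2) at x=-1) = 6/(-3) = -2


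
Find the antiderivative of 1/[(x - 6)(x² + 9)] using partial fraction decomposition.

Cover-up at x=6: A = 1/(6²+9) = 1/45. Coeff matching: B = -1/45, C = -2/15. Decomposition: (1/45)/(x - 6) - ((1/45)x + 2/15)/(x² + 9). Integrate: linear → ln, quadratic → (1/2)ln + arctan: (1/45) ln|(x - 6)| - (1/90) ln(x² + 9) - (2/45) arctan(x/3) + C


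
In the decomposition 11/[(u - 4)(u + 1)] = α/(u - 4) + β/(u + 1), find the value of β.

Cover-up at u = -1: β = 11/(-1 - 4) = -11/5


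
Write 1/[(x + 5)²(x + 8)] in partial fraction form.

Cover-up at x=-8: γ = 1/(-8 + 5)² = 1/9. Cover-up at x=-5: β = 1/(-5 + 8) = 1/3. Comparing x² coeff: α = -γ = -1/9
Result: (-1/9)/(x + 5) + (1/3)/(x + 5)² + (1/9)/(x + 8)


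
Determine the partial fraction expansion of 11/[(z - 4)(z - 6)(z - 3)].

Using cover-up method: A = -11/2, B = 11/6, C = 11/3
Result: (-11/2)/(z - 4) + (11/6)/(z - 6) + (11/3)/(z - 3)


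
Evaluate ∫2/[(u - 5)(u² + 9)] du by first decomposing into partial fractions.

Cover-up at u=5: α = 2/(5²+9) = 1/17. Coeff matching: β = -1/17, γ = -5/17. Decomposition: (1/17)/(u - 5) - ((1/17)u + 5/17)/(u² + 9). Integrate: linear → ln, quadratic → (1/2)ln + arctan: (1/17) ln|(u - 5)| - (1/34) ln(u² + 9) - (5/51) arctan(u/3) + C
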